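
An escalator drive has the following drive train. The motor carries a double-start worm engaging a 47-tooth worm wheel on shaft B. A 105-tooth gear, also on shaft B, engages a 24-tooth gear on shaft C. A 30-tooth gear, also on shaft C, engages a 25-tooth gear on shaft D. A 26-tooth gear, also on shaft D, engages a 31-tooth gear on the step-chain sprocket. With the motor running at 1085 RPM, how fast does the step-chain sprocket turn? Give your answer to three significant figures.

the motor → shaft B (worm, 47/2): 1085 ÷ 23.5 = 46.17 RPM
shaft B → shaft C (gear mesh, 24/105): 46.17 ÷ 0.22857 = 201.99 RPM
shaft C → shaft D (gear mesh, 25/30): 201.99 ÷ 0.83333 = 242.39 RPM
shaft D → the step-chain sprocket (gear mesh, 31/26): 242.39 ÷ 1.1923 = 203.3 RPM

203 RPM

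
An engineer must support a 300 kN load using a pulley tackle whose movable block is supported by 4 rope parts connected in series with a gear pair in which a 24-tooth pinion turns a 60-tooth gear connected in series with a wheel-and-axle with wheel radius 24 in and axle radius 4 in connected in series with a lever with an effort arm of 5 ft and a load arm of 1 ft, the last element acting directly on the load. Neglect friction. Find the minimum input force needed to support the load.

1 kN

Block-and-tackle MA = number of supporting rope parts = 4.
Gear pair MA = 60/24 = 2.5.
Wheel-and-axle MA = R/r = 24/4 = 6.
Lever MA = effort arm / load arm = 5/1 = 5.
Combined ideal MA = 4 × 2.5 × 6 × 5 = 300.
Effort = load / MA = 300 / 300 = 1 kN.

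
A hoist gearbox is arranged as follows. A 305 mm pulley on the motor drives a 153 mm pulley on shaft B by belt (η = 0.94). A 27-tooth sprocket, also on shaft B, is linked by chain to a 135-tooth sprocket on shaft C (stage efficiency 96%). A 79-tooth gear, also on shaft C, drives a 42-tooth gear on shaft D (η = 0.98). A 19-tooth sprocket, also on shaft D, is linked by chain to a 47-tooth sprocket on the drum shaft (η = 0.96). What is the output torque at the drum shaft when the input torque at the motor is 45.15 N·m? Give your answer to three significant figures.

After the belt (153/305): 45.15 × 0.50164 × 0.94 = 21.29 N·m
After the chain (135/27): 21.29 × 5 × 0.96 = 102.19 N·m
After the gear mesh (42/79): 102.19 × 0.53165 × 0.98 = 53.244 N·m
After the chain (47/19): 53.244 × 2.4737 × 0.96 = 126.44 N·m

126 N·m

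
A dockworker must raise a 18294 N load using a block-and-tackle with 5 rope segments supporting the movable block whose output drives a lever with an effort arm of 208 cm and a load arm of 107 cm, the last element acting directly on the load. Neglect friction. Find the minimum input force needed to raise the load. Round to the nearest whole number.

1882 N

Block-and-tackle MA = number of supporting rope parts = 5.
Lever MA = effort arm / load arm = 208/107 = 1.9439.
Combined ideal MA = 5 × 1.9439 = 9.7196.
Effort = load / MA = 18294 / 9.7196 = 1882.2 N.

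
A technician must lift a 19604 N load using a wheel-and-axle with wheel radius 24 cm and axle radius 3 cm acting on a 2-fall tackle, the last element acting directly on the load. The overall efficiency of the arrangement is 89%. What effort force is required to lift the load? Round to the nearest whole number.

1377 N

Wheel-and-axle MA = R/r = 24/3 = 8.
Block-and-tackle MA = number of supporting rope parts = 2.
Combined ideal MA = 8 × 2 = 16.
Actual MA = 16 × 0.89 = 14.24.
Effort = load / actual MA = 19604 / 14.24 = 1376.7 N.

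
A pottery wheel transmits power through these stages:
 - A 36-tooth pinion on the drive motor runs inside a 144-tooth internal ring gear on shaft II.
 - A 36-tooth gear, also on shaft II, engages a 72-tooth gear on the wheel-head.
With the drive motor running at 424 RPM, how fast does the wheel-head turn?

53 RPM

Internal gear: ratio = 144/36 = 4, so shaft II turns at 424 / 4 = 106 RPM.
Gear mesh: ratio = 72/36 = 2, so the wheel-head turns at 106 / 2 = 53 RPM.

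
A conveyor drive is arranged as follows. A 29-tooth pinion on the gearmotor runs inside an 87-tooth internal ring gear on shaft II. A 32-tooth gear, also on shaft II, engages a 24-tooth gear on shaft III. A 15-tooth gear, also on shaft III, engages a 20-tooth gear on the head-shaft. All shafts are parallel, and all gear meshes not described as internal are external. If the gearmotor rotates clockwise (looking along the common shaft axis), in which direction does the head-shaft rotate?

the gearmotor → shaft II: internal mesh, same direction → CW.
shaft II → shaft III: external mesh, 1 reversal → CCW.
shaft III → the head-shaft: external mesh, 1 reversal → CW.
2 reversals in total — an even number — so the head-shaft turns the same way as the gearmotor.

clockwise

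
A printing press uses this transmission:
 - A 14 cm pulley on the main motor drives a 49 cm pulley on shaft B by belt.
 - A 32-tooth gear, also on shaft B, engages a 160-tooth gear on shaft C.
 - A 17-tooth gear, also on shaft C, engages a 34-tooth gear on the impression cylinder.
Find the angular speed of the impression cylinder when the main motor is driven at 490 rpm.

belt 49/14 = 3.5 → 490/3.5 = 140 rpm
gear mesh 160/32 = 5 → 140/5 = 28 rpm
gear mesh 34/17 = 2 → 28/2 = 14 rpm

14 rpm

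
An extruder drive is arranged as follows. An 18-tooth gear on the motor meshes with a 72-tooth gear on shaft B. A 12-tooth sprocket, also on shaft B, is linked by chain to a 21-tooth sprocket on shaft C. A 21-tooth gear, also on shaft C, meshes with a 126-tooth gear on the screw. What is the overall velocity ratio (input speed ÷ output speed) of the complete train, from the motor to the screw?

42

Each stage contributes driven/driver: gear mesh 72/18 = 4, chain 21/12 = 1.75, gear mesh 126/21 = 6.
Overall: 4 × 1.75 × 6 = 42.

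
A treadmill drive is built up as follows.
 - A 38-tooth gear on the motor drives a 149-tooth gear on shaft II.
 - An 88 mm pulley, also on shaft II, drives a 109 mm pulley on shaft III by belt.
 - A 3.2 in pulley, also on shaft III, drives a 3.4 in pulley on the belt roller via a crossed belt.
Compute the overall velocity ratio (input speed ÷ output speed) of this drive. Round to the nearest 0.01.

5.16

Each stage contributes driven/driver: gear mesh 149/38 = 3.9211, belt 109/88 = 1.2386, belt 3.4/3.2 = 1.0625.
Overall: 3.9211 × 1.2386 × 1.0625 = 5.1603.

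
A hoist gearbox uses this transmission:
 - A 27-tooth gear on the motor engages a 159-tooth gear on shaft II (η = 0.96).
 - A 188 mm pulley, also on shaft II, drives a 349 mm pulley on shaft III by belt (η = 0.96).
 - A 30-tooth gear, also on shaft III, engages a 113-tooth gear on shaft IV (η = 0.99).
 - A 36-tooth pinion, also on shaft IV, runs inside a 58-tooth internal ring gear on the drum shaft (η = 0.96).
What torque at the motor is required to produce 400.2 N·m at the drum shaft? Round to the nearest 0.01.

Overall ratio R = 5.8889 × 1.8564 × 3.7667 × 1.6111 = 66.341; overall efficiency η = 0.96 × 0.96 × 0.99 × 0.96 = 0.8759.
Input torque = output torque / (R × η) = 400.2 / (66.341 × 0.8759) = 6.8872 N·m.

6.89 N·m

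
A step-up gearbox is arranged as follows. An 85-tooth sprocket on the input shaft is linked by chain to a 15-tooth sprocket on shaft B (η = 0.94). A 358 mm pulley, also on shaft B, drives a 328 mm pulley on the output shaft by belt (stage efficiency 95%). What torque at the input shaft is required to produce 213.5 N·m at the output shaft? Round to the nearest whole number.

Overall ratio R = 0.17647 × 0.9162 = 0.16168; overall efficiency η = 0.94 × 0.95 = 0.8930.
Input torque = output torque / (R × η) = 213.5 / (0.16168 × 0.8930) = 1478.7 N·m.

1479 N·m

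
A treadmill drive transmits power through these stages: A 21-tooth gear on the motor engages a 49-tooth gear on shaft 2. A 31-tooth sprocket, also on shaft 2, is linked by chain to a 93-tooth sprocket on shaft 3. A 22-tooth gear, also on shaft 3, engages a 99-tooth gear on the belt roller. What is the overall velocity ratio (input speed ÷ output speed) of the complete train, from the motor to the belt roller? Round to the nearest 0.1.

31.5

Each stage contributes driven/driver: gear mesh 49/21 = 2.3333, chain 93/31 = 3, gear mesh 99/22 = 4.5.
Overall: 2.3333 × 3 × 4.5 = 31.5.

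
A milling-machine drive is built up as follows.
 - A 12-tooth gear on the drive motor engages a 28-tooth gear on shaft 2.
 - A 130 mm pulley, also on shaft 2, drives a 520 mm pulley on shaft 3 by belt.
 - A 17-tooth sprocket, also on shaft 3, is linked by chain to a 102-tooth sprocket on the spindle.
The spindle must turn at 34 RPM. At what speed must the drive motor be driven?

Overall ratio R = 2.3333 × 4 × 6 = 56.
Required input speed = output speed × R = 34 × 56 = 1904 RPM.

1904 RPM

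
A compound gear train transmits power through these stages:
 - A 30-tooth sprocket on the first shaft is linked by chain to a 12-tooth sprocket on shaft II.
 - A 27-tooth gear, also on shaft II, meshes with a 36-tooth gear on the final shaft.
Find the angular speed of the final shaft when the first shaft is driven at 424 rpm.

795 rpm

the first shaft → shaft II (chain, 12/30): 424 ÷ 0.4 = 1060 rpm
shaft II → the final shaft (gear mesh, 36/27): 1060 ÷ 1.3333 = 795 rpm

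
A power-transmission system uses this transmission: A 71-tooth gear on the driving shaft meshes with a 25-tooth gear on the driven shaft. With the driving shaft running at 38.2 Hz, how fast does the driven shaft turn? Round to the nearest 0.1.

108.5 Hz

gear mesh 25/71 = 0.35211 → 38.2/0.35211 = 108.49 Hz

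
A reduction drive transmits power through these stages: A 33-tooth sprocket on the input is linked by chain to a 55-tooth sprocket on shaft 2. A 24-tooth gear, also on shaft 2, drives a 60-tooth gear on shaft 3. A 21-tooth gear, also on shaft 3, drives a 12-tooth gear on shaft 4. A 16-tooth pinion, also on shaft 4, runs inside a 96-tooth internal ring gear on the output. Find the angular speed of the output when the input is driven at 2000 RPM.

the input → shaft 2 (chain, 55/33): 2000 ÷ 1.6667 = 1200 RPM
shaft 2 → shaft 3 (gear mesh, 60/24): 1200 ÷ 2.5 = 480 RPM
shaft 3 → shaft 4 (gear mesh, 12/21): 480 ÷ 0.57143 = 840 RPM
shaft 4 → the output (internal gear, 96/16): 840 ÷ 6 = 140 RPM

140 RPM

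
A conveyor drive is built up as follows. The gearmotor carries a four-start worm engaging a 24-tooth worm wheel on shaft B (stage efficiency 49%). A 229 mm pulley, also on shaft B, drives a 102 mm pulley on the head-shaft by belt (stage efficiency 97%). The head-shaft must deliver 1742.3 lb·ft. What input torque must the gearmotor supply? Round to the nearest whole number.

1372 lb·ft

Overall ratio R = 6 × 0.44541 = 2.6725; overall efficiency η = 0.49 × 0.97 = 0.4753.
Input torque = output torque / (R × η) = 1742.3 / (2.6725 × 0.4753) = 1371.6 lb·ft.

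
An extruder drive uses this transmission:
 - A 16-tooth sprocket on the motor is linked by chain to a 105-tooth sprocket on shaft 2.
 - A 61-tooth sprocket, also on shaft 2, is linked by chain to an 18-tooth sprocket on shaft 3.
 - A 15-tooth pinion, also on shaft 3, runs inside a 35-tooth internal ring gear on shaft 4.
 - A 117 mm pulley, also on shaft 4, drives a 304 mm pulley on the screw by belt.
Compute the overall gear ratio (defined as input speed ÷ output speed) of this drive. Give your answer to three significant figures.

Each stage contributes driven/driver: chain 105/16 = 6.5625, chain 18/61 = 0.29508, internal gear 35/15 = 2.3333, belt 304/117 = 2.5983.
Overall: 6.5625 × 0.29508 × 2.3333 × 2.5983 = 11.74.

11.7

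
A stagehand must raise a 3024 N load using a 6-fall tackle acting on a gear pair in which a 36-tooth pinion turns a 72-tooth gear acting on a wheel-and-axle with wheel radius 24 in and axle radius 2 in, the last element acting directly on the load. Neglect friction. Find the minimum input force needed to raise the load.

Block-and-tackle MA = number of supporting rope parts = 6.
Gear pair MA = 72/36 = 2.
Wheel-and-axle MA = R/r = 24/2 = 12.
Combined ideal MA = 6 × 2 × 12 = 144.
Effort = load / MA = 3024 / 144 = 21 N.

21 N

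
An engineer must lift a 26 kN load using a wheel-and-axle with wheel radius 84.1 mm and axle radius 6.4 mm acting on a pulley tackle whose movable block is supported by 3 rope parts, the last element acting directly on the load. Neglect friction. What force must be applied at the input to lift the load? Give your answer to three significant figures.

0.660 kN

Wheel-and-axle MA = R/r = 84.1/6.4 = 13.141.
Block-and-tackle MA = number of supporting rope parts = 3.
Combined ideal MA = 13.141 × 3 = 39.422.
Effort = load / MA = 26 / 39.422 = 0.65953 kN.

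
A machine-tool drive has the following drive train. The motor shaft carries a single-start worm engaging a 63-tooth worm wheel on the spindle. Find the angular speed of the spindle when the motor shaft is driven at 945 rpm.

Worm: ratio = 63/1 = 63, so the spindle turns at 945 / 63 = 15 rpm.

15 rpm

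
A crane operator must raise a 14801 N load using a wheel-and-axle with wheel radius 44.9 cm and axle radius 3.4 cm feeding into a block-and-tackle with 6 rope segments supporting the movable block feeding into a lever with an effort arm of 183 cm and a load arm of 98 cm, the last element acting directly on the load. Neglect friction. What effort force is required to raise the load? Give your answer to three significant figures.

100 N

Wheel-and-axle MA = R/r = 44.9/3.4 = 13.206.
Block-and-tackle MA = number of supporting rope parts = 6.
Lever MA = effort arm / load arm = 183/98 = 1.8673.
Combined ideal MA = 13.206 × 6 × 1.8673 = 147.96.
Effort = load / MA = 14801 / 147.96 = 100.03 N.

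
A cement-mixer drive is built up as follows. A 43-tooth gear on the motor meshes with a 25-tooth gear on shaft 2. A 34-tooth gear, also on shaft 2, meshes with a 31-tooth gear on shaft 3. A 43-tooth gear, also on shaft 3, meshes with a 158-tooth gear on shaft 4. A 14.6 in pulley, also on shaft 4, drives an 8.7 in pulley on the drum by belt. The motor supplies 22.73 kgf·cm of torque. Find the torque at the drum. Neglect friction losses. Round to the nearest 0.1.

Gear mesh: ratio = 25/43 = 0.5814; torque at shaft 2 = 22.73 × 0.5814 = 13.215 kgf·cm.
Gear mesh: ratio = 31/34 = 0.91176; torque at shaft 3 = 13.215 × 0.91176 = 12.049 kgf·cm.
Gear mesh: ratio = 158/43 = 3.6744; torque at shaft 4 = 12.049 × 3.6744 = 44.273 kgf·cm.
Belt: ratio = 8.7/14.6 = 0.59589; torque at the drum = 44.273 × 0.59589 = 26.382 kgf·cm.

26.4 kgf·cm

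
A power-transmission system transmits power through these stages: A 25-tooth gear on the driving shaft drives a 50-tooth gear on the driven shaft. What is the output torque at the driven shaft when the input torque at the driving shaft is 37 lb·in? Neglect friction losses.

74 lb·in

gear mesh 50/25 = 2 → τ = 37·2 = 74 lb·in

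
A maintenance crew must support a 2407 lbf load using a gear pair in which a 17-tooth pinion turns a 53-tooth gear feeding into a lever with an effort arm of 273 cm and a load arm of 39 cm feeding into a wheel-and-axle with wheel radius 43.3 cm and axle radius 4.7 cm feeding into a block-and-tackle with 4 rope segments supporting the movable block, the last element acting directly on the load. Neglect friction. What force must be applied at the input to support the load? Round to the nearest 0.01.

2.99 lbf

Gear pair MA = 53/17 = 3.1176.
Lever MA = effort arm / load arm = 273/39 = 7.
Wheel-and-axle MA = R/r = 43.3/4.7 = 9.2128.
Block-and-tackle MA = number of supporting rope parts = 4.
Combined ideal MA = 3.1176 × 7 × 9.2128 × 4 = 804.22.
Effort = load / MA = 2407 / 804.22 = 2.993 lbf.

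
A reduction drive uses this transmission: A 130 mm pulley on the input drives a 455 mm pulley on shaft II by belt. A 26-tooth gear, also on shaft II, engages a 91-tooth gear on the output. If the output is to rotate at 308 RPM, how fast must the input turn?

3773 RPM

Overall ratio R = 3.5 × 3.5 = 12.25.
Required input speed = output speed × R = 308 × 12.25 = 3773 RPM.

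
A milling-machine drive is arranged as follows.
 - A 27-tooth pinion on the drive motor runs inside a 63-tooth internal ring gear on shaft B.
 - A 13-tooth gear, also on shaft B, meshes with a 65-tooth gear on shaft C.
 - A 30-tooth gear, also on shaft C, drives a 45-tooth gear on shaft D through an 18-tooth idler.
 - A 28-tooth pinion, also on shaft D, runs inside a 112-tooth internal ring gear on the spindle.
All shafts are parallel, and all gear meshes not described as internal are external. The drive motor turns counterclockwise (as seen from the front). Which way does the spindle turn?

the drive motor → shaft B: internal mesh, same direction → CCW.
shaft B → shaft C: external mesh, 1 reversal → CW.
shaft C → shaft D: driver → idler → driven is 2 external meshes, 2 reversals → CW.
shaft D → the spindle: internal mesh, same direction → CW.
3 reversals in total — an odd number — so the spindle turns opposite to the drive motor.

clockwise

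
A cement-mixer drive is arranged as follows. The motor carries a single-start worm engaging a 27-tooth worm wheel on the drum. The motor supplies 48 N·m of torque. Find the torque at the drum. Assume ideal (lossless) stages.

After the worm (27/1): 48 × 27 = 1296 N·m

1296 N·m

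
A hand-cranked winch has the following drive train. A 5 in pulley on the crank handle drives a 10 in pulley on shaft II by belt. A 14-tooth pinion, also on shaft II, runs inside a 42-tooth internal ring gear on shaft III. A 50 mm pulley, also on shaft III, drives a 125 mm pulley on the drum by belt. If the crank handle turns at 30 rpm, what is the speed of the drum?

Belt: ratio = 10/5 = 2, so shaft II turns at 30 / 2 = 15 rpm.
Internal gear: ratio = 42/14 = 3, so shaft III turns at 15 / 3 = 5 rpm.
Belt: ratio = 125/50 = 2.5, so the drum turns at 5 / 2.5 = 2 rpm.

2 rpm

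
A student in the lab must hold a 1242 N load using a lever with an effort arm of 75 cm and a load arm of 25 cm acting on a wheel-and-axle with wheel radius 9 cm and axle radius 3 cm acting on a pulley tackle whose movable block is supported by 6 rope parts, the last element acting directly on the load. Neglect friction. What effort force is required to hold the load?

Lever MA = effort arm / load arm = 75/25 = 3.
Wheel-and-axle MA = R/r = 9/3 = 3.
Block-and-tackle MA = number of supporting rope parts = 6.
Combined ideal MA = 3 × 3 × 6 = 54.
Effort = load / MA = 1242 / 54 = 23 N.

23 N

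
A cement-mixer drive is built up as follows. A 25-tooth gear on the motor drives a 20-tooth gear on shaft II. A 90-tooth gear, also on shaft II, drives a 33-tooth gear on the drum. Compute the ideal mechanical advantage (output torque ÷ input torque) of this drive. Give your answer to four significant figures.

0.2933

Each stage contributes driven/driver: gear mesh 20/25 = 0.8, gear mesh 33/90 = 0.36667.
Overall: 0.8 × 0.36667 = 0.29333.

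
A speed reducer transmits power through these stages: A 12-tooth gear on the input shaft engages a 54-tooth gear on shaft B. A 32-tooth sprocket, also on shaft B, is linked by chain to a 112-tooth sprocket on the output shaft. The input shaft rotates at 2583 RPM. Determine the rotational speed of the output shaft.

164 RPM

Gear mesh: ratio = 54/12 = 4.5, so shaft B turns at 2583 / 4.5 = 574 RPM.
Chain: ratio = 112/32 = 3.5, so the output shaft turns at 574 / 3.5 = 164 RPM.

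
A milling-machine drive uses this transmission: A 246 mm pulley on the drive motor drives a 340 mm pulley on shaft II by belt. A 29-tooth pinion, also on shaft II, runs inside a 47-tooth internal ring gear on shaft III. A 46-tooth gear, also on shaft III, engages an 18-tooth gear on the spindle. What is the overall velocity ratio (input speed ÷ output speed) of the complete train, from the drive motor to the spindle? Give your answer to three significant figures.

0.877

Each stage contributes driven/driver: belt 340/246 = 1.3821, internal gear 47/29 = 1.6207, gear mesh 18/46 = 0.3913.
Overall: 1.3821 × 1.6207 × 0.3913 = 0.87651.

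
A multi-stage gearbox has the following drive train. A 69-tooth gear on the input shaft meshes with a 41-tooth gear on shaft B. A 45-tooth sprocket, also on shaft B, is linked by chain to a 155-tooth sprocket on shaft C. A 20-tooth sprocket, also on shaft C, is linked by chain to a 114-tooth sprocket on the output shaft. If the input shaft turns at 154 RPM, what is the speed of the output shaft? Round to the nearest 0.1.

the input shaft → shaft B (gear mesh, 41/69): 154 ÷ 0.5942 = 259.17 RPM
shaft B → shaft C (chain, 155/45): 259.17 ÷ 3.4444 = 75.243 RPM
shaft C → the output shaft (chain, 114/20): 75.243 ÷ 5.7 = 13.201 RPM

13.2 RPM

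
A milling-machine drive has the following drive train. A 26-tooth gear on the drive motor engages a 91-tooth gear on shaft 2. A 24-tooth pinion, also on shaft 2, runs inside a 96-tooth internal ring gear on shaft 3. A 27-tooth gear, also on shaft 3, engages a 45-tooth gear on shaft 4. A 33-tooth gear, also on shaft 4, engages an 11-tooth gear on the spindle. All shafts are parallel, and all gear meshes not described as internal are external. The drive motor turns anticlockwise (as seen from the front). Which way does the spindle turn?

clockwise

the drive motor → shaft 2: external mesh, 1 reversal → CW.
shaft 2 → shaft 3: internal mesh, same direction → CW.
shaft 3 → shaft 4: external mesh, 1 reversal → CCW.
shaft 4 → the spindle: external mesh, 1 reversal → CW.
3 reversals in total — an odd number — so the spindle turns opposite to the drive motor.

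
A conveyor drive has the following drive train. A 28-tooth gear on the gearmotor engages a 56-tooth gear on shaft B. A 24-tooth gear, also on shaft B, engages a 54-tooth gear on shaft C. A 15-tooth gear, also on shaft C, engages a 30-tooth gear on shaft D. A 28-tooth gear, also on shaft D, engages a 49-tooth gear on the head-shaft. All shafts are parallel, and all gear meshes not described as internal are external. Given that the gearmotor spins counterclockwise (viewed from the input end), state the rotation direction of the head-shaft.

counterclockwise

the gearmotor → shaft B: external mesh, 1 reversal → CW.
shaft B → shaft C: external mesh, 1 reversal → CCW.
shaft C → shaft D: external mesh, 1 reversal → CW.
shaft D → the head-shaft: external mesh, 1 reversal → CCW.
4 reversals in total — an even number — so the head-shaft turns the same way as the gearmotor.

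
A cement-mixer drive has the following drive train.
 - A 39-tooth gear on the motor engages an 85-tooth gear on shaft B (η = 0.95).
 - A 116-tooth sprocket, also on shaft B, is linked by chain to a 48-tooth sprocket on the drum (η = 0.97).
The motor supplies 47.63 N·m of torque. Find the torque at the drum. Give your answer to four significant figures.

Gear mesh: ratio = 85/39 = 2.1795; torque at shaft B = 47.63 × 2.1795 × 0.95 = 98.619 N·m.
Chain: ratio = 48/116 = 0.41379; torque at the drum = 98.619 × 0.41379 × 0.97 = 39.583 N·m.

39.58 N·m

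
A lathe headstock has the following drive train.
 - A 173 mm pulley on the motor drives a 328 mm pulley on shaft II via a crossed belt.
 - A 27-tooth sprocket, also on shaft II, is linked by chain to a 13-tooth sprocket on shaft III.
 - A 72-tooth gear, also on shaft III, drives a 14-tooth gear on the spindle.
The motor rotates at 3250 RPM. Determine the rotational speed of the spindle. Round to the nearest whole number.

18310 RPM

the motor → shaft II (belt, 328/173): 3250 ÷ 1.896 = 1714.2 RPM
shaft II → shaft III (chain, 13/27): 1714.2 ÷ 0.48148 = 3560.2 RPM
shaft III → the spindle (gear mesh, 14/72): 3560.2 ÷ 0.19444 = 18310 RPM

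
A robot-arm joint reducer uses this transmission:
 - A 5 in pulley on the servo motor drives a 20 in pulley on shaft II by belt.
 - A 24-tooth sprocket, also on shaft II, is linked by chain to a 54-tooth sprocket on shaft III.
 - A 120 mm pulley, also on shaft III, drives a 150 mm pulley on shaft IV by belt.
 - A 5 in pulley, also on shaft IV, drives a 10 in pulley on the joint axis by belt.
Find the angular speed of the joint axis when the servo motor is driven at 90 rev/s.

belt 20/5 = 4 → 90/4 = 22.5 rev/s
chain 54/24 = 2.25 → 22.5/2.25 = 10 rev/s
belt 150/120 = 1.25 → 10/1.25 = 8 rev/s
belt 10/5 = 2 → 8/2 = 4 rev/s

4 rev/s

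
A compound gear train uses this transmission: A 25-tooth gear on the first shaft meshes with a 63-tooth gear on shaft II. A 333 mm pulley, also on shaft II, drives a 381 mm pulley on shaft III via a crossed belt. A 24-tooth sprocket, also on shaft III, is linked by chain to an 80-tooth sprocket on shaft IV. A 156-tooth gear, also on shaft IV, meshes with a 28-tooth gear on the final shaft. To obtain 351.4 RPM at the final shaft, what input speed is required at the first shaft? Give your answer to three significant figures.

Overall ratio R = 2.52 × 1.1441 × 3.3333 × 0.17949 = 1.725.
Required input speed = output speed × R = 351.4 × 1.725 = 606.17 RPM.

606 RPM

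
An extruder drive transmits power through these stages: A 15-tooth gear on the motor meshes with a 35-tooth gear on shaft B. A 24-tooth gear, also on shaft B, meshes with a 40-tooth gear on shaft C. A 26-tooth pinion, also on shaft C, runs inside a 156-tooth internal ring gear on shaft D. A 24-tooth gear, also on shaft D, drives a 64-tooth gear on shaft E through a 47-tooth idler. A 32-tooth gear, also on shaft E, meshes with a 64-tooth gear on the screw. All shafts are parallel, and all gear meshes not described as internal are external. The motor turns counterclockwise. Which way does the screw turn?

clockwise

the motor → shaft B: external mesh, 1 reversal → CW.
shaft B → shaft C: external mesh, 1 reversal → CCW.
shaft C → shaft D: internal mesh, same direction → CCW.
shaft D → shaft E: driver → idler → driven is 2 external meshes, 2 reversals → CCW.
shaft E → the screw: external mesh, 1 reversal → CW.
5 reversals in total — an odd number — so the screw turns opposite to the motor.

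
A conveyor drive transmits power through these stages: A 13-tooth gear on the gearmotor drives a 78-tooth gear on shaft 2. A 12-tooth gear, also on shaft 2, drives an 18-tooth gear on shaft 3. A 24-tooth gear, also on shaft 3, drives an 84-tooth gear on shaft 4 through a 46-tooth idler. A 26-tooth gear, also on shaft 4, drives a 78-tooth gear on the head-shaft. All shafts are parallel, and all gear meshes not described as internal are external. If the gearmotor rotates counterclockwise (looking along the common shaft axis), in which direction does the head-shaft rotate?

clockwise

the gearmotor → shaft 2: external mesh, 1 reversal → CW.
shaft 2 → shaft 3: external mesh, 1 reversal → CCW.
shaft 3 → shaft 4: driver → idler → driven is 2 external meshes, 2 reversals → CCW.
shaft 4 → the head-shaft: external mesh, 1 reversal → CW.
5 reversals in total — an odd number — so the head-shaft turns opposite to the gearmotor.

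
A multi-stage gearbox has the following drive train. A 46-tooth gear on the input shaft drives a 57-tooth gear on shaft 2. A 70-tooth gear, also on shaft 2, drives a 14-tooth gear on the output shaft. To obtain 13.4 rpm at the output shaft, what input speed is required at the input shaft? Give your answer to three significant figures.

3.32 rpm

Overall ratio R = 1.2391 × 0.2 = 0.24783.
Required input speed = output speed × R = 13.4 × 0.24783 = 3.3209 rpm.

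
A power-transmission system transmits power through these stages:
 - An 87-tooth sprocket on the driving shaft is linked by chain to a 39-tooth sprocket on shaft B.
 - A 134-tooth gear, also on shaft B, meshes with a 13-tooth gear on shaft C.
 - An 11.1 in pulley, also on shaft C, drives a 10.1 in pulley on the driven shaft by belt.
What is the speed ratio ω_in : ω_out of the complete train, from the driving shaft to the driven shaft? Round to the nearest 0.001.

Each stage contributes driven/driver: chain 39/87 = 0.44828, gear mesh 13/134 = 0.097015, belt 10.1/11.1 = 0.90991.
Overall: 0.44828 × 0.097015 × 0.90991 = 0.039571.

0.040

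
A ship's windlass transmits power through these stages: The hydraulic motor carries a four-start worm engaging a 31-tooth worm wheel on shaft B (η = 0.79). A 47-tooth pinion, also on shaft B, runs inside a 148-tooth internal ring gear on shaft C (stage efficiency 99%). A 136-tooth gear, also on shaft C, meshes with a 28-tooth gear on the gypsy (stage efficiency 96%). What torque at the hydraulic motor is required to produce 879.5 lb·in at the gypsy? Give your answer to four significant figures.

233.1 lb·in

Overall ratio R = 7.75 × 3.1489 × 0.20588 = 5.0244; overall efficiency η = 0.79 × 0.99 × 0.96 = 0.7508.
Input torque = output torque / (R × η) = 879.5 / (5.0244 × 0.7508) = 233.14 lb·in.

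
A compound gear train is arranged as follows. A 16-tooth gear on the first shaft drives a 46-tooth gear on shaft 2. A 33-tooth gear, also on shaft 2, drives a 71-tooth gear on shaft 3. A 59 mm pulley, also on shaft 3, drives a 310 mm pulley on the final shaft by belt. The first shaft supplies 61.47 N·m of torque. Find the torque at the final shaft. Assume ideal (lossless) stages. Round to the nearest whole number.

After the gear mesh (46/16): 61.47 × 2.875 = 176.73 N·m
After the gear mesh (71/33): 176.73 × 2.1515 = 380.23 N·m
After the belt (310/59): 380.23 × 5.2542 = 1997.8 N·m

1998 N·m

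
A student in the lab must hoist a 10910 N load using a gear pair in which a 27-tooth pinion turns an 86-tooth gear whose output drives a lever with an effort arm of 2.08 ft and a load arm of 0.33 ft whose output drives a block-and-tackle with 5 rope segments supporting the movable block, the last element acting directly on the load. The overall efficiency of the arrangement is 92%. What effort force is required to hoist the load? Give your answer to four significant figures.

118.1 N

Gear pair MA = 86/27 = 3.1852.
Lever MA = effort arm / load arm = 2.08/0.33 = 6.303.
Block-and-tackle MA = number of supporting rope parts = 5.
Combined ideal MA = 3.1852 × 6.303 × 5 = 100.38.
Actual MA = 100.38 × 0.92 = 92.351.
Effort = load / actual MA = 10910 / 92.351 = 118.14 N.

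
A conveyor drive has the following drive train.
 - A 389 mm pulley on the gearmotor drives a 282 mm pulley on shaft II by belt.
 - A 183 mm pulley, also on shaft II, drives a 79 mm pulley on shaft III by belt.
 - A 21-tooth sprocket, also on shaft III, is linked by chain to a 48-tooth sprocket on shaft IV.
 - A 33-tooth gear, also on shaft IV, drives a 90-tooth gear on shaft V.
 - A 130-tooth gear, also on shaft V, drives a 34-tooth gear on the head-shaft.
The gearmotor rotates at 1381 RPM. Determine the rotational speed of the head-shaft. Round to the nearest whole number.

the gearmotor → shaft II (belt, 282/389): 1381 ÷ 0.72494 = 1905 RPM
shaft II → shaft III (belt, 79/183): 1905 ÷ 0.43169 = 4412.8 RPM
shaft III → shaft IV (chain, 48/21): 4412.8 ÷ 2.2857 = 1930.6 RPM
shaft IV → shaft V (gear mesh, 90/33): 1930.6 ÷ 2.7273 = 707.89 RPM
shaft V → the head-shaft (gear mesh, 34/130): 707.89 ÷ 0.26154 = 2706.6 RPM

2707 RPM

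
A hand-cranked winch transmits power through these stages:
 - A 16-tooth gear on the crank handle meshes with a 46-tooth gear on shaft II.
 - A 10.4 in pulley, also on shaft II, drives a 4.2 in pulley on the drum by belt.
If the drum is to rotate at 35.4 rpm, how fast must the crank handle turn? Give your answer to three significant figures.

Overall ratio R = 2.875 × 0.40385 = 1.1611.
Required input speed = output speed × R = 35.4 × 1.1611 = 41.101 rpm.

41.1 rpm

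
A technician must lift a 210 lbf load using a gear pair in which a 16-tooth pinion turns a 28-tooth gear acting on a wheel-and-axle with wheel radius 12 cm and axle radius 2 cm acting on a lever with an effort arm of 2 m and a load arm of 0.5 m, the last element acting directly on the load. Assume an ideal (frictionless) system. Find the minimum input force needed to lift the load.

Gear pair MA = 28/16 = 1.75.
Wheel-and-axle MA = R/r = 12/2 = 6.
Lever MA = effort arm / load arm = 2/0.5 = 4.
Combined ideal MA = 1.75 × 6 × 4 = 42.
Effort = load / MA = 210 / 42 = 5 lbf.

5 lbf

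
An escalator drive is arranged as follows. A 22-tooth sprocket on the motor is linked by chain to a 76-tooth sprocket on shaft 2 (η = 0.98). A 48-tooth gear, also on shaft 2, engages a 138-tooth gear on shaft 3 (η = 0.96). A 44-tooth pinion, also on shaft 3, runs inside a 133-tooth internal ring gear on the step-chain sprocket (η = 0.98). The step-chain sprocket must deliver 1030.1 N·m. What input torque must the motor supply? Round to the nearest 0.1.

37.2 N·m

Overall ratio R = 3.4545 × 2.875 × 3.0227 = 30.021; overall efficiency η = 0.98 × 0.96 × 0.98 = 0.9220.
Input torque = output torque / (R × η) = 1030.1 / (30.021 × 0.9220) = 37.216 N·m.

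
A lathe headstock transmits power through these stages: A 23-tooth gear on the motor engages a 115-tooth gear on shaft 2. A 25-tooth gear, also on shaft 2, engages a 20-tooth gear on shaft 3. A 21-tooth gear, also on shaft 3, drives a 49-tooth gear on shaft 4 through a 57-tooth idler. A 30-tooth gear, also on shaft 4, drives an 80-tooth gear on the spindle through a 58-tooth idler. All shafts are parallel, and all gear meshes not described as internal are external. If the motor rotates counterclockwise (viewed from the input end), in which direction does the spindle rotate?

counterclockwise

the motor → shaft 2: external mesh, 1 reversal → CW.
shaft 2 → shaft 3: external mesh, 1 reversal → CCW.
shaft 3 → shaft 4: driver → idler → driven is 2 external meshes, 2 reversals → CCW.
shaft 4 → the spindle: driver → idler → driven is 2 external meshes, 2 reversals → CCW.
6 reversals in total — an even number — so the spindle turns the same way as the motor.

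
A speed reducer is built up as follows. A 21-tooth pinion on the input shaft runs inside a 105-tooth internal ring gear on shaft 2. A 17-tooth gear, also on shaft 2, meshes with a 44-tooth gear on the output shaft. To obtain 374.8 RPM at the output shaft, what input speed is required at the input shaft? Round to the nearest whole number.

4850 RPM

Overall ratio R = 5 × 2.5882 = 12.941.
Required input speed = output speed × R = 374.8 × 12.941 = 4850.4 RPM.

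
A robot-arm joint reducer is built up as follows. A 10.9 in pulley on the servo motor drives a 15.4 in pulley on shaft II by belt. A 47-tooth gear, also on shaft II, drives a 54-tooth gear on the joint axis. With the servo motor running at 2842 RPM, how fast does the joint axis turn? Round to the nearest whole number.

1751 RPM

the servo motor → shaft II (belt, 15.4/10.9): 2842 ÷ 1.4128 = 2011.5 RPM
shaft II → the joint axis (gear mesh, 54/47): 2011.5 ÷ 1.1489 = 1750.8 RPM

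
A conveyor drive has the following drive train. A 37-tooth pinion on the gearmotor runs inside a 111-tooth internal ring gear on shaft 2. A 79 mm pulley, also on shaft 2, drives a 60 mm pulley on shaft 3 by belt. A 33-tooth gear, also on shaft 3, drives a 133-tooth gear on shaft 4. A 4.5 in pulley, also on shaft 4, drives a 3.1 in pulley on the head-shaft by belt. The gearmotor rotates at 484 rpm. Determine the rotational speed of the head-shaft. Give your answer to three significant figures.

the gearmotor → shaft 2 (internal gear, 111/37): 484 ÷ 3 = 161.33 rpm
shaft 2 → shaft 3 (belt, 60/79): 161.33 ÷ 0.75949 = 212.42 rpm
shaft 3 → shaft 4 (gear mesh, 133/33): 212.42 ÷ 4.0303 = 52.706 rpm
shaft 4 → the head-shaft (belt, 3.1/4.5): 52.706 ÷ 0.68889 = 76.509 rpm

76.5 rpm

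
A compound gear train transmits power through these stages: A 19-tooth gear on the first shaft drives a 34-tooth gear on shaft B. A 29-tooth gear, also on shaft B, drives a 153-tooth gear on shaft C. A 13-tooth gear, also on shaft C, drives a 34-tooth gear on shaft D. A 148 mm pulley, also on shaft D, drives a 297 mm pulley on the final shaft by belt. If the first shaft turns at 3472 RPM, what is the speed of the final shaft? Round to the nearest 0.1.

70.1 RPM

the first shaft → shaft B (gear mesh, 34/19): 3472 ÷ 1.7895 = 1940.2 RPM
shaft B → shaft C (gear mesh, 153/29): 1940.2 ÷ 5.2759 = 367.76 RPM
shaft C → shaft D (gear mesh, 34/13): 367.76 ÷ 2.6154 = 140.61 RPM
shaft D → the final shaft (belt, 297/148): 140.61 ÷ 2.0068 = 70.07 RPM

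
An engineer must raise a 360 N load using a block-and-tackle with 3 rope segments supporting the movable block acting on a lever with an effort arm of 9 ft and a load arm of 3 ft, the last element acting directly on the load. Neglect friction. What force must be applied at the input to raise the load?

Block-and-tackle MA = number of supporting rope parts = 3.
Lever MA = effort arm / load arm = 9/3 = 3.
Combined ideal MA = 3 × 3 = 9.
Effort = load / MA = 360 / 9 = 40 N.

40 N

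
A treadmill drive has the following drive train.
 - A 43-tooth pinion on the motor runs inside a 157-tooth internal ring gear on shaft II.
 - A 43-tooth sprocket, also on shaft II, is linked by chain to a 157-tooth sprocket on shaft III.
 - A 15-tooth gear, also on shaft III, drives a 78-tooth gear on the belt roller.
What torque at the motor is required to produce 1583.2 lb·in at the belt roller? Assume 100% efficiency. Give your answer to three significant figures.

Overall ratio R = 3.6512 × 3.6512 × 5.2 = 69.321.
Input torque = output torque / R = 1583.2 / 69.321 = 22.839 lb·in.

22.8 lb·in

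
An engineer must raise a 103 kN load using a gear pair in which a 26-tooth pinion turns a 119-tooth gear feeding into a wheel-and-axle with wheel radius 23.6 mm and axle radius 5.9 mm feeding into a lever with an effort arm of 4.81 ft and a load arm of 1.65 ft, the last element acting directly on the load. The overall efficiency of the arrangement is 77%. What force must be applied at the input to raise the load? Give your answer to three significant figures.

2.51 kN

Gear pair MA = 119/26 = 4.5769.
Wheel-and-axle MA = R/r = 23.6/5.9 = 4.
Lever MA = effort arm / load arm = 4.81/1.65 = 2.9152.
Combined ideal MA = 4.5769 × 4 × 2.9152 = 53.37.
Actual MA = 53.37 × 0.77 = 41.095.
Effort = load / actual MA = 103 / 41.095 = 2.5064 kN.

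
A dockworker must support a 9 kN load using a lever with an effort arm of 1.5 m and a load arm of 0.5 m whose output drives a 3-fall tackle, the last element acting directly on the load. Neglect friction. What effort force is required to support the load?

1 kN

Lever MA = effort arm / load arm = 1.5/0.5 = 3.
Block-and-tackle MA = number of supporting rope parts = 3.
Combined ideal MA = 3 × 3 = 9.
Effort = load / MA = 9 / 9 = 1 kN.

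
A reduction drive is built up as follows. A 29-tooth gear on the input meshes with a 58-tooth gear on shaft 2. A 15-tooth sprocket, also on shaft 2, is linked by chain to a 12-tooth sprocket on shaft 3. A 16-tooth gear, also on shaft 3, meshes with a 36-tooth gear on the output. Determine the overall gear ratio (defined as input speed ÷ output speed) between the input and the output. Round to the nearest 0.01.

3.60

Each stage contributes driven/driver: gear mesh 58/29 = 2, chain 12/15 = 0.8, gear mesh 36/16 = 2.25.
Overall: 2 × 0.8 × 2.25 = 3.6.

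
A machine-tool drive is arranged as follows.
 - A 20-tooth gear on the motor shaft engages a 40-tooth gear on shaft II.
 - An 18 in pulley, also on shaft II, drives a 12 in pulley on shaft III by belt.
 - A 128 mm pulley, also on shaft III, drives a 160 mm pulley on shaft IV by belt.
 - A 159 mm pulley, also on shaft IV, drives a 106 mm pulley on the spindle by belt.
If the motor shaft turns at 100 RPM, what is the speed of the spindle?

90 RPM

gear mesh 40/20 = 2 → 100/2 = 50 RPM
belt 12/18 = 0.66667 → 50/0.66667 = 75 RPM
belt 160/128 = 1.25 → 75/1.25 = 60 RPM
belt 106/159 = 0.66667 → 60/0.66667 = 90 RPM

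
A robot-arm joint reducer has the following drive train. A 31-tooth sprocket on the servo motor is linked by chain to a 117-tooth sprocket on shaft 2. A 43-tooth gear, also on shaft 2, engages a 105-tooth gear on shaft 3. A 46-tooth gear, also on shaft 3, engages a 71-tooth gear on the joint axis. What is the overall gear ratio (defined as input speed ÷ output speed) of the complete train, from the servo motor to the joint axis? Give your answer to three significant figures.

14.2

Each stage contributes driven/driver: chain 117/31 = 3.7742, gear mesh 105/43 = 2.4419, gear mesh 71/46 = 1.5435.
Overall: 3.7742 × 2.4419 × 1.5435 = 14.225.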